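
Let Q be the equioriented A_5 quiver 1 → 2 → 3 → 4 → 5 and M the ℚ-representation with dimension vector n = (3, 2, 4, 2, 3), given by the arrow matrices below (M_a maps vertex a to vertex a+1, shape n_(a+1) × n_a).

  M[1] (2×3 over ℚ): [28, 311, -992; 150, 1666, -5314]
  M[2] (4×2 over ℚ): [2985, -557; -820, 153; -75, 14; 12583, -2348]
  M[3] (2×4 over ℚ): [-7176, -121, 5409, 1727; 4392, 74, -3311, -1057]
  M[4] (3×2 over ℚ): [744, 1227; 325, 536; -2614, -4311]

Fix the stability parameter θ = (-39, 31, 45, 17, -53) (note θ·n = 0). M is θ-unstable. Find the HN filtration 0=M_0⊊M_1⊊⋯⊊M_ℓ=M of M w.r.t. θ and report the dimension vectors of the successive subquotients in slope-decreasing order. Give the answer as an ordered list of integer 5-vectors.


Barcode: M ≅ I[1,1], I[1,5]^2, I[3,3]^2, I[5,5]. HN layers by μ_θ (4 steps, strictly decreasing):
  μ^(1)=45; μ^(2)=10; μ^(3)=-39; μ^(4)=-53

((0, 0, 2, 0, 0); (0, 2, 2, 2, 2); (3, 0, 0, 0, 0); (0, 0, 0, 0, 1))


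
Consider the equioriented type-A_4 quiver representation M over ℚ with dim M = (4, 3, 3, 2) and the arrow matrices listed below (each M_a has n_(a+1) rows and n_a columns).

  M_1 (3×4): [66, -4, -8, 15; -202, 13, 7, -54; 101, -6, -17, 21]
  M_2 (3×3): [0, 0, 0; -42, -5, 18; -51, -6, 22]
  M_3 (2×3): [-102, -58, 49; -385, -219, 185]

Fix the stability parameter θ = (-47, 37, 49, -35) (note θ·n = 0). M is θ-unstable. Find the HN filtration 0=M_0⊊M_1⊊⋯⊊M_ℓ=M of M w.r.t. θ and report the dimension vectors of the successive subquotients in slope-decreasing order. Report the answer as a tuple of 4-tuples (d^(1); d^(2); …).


Interval decomposition of M: I[1,1], I[1,2], I[1,4]^2, I[3,3].
HN type (ℓ=4): μ^(1)=49; μ^(2)=37; μ^(3)=17; μ^(4)=-47

((0, 0, 1, 0); (0, 1, 0, 0); (0, 2, 2, 2); (4, 0, 0, 0))


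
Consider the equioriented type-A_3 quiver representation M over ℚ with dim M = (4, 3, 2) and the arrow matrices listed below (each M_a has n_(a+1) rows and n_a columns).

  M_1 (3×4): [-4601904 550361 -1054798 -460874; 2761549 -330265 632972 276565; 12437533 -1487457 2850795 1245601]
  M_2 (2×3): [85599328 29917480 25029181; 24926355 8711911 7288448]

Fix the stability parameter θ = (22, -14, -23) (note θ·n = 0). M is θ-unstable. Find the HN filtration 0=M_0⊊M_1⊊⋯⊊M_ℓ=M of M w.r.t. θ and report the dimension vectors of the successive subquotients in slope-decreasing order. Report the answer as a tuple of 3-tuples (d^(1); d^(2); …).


Via rank(M_{q-1}∘⋯∘M_p): M ≅ I[1,1], I[1,2], I[1,3]^2.
μ_θ-semistable layers: μ^(1)=22; μ^(2)=4; μ^(3)=-5

((1, 0, 0); (1, 1, 0); (2, 2, 2))


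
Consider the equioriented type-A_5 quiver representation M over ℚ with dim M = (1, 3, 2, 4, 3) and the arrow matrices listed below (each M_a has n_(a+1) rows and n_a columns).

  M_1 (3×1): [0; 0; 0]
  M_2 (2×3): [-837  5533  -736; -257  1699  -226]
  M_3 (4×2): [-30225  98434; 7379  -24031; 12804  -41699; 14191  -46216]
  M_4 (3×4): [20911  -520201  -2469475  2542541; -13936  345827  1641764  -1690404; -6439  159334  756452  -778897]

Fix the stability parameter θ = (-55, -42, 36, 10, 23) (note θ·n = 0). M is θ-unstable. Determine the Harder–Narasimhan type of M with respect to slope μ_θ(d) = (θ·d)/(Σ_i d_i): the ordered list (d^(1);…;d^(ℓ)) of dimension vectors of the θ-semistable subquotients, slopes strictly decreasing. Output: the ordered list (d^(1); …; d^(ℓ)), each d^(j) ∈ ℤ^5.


Barcode: M ≅ I[1,1], I[2,2], I[2,5]^2, I[4,4], I[4,5]. HN layers by μ_θ (4 steps, strictly decreasing):
  μ^(1)=23; μ^(2)=10; μ^(3)=-42; μ^(4)=-55

((0, 0, 2, 2, 3); (0, 0, 0, 2, 0); (0, 3, 0, 0, 0); (1, 0, 0, 0, 0))


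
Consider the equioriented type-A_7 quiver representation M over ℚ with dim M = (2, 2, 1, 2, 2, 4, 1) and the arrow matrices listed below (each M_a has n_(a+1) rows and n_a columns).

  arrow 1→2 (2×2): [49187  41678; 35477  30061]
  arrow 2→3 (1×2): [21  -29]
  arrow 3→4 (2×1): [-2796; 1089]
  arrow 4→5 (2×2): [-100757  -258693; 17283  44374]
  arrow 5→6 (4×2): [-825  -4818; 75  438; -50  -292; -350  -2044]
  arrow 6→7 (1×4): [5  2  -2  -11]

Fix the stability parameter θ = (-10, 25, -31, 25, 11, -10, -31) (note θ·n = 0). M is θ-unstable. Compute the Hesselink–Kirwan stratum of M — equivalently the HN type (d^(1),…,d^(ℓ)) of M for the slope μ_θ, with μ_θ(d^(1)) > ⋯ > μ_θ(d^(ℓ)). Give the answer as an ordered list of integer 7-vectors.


Interval decomposition of M: I[1,2], I[1,7], I[4,5], I[6,6]^3.
HN type (ℓ=5): μ^(1)=25; μ^(2)=18; μ^(3)=-5/4; μ^(4)=-3; μ^(5)=-10

((0, 1, 0, 0, 0, 0, 0); (0, 0, 0, 1, 1, 0, 0); (0, 0, 0, 1, 1, 1, 1); (0, 1, 1, 0, 0, 0, 0); (2, 0, 0, 0, 0, 3, 0))


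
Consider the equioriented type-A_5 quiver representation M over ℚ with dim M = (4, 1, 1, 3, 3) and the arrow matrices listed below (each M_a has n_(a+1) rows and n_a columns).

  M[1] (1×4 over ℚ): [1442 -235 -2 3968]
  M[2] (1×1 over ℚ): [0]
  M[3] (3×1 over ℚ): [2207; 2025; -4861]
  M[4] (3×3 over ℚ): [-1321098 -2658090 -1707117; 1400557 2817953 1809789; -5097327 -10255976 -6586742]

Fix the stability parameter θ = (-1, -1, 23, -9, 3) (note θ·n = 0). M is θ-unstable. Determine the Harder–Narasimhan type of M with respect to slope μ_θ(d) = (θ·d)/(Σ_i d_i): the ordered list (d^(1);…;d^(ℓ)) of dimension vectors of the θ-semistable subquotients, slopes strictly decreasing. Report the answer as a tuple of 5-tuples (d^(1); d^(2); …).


Interval decomposition of M: I[1,1]^3, I[1,2], I[3,5], I[4,5]^2.
HN type (ℓ=4): μ^(1)=17/3; μ^(2)=3; μ^(3)=-1; μ^(4)=-9

((0, 0, 1, 1, 1); (0, 0, 0, 0, 2); (4, 1, 0, 0, 0); (0, 0, 0, 2, 0))


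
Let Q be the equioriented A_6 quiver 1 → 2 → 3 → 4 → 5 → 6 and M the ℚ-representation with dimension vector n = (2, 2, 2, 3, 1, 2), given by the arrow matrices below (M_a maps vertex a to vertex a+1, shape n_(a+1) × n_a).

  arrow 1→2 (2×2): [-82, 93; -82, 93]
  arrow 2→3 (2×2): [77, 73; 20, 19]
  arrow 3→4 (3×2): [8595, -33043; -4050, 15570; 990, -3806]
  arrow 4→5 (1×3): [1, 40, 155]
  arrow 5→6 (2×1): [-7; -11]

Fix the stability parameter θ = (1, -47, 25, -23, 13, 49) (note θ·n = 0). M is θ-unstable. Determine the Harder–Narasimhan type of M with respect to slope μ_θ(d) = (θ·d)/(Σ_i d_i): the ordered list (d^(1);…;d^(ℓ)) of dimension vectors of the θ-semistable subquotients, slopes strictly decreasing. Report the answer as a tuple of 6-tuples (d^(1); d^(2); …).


Interval decomposition of M: I[1,1], I[1,6], I[2,3], I[4,4]^2, I[6,6].
HN type (ℓ=6): μ^(1)=49; μ^(2)=25; μ^(3)=13; μ^(4)=1; μ^(5)=-23; μ^(6)=-47

((0, 0, 0, 0, 0, 2); (0, 0, 1, 0, 0, 0); (0, 0, 0, 0, 1, 0); (1, 0, 1, 1, 0, 0); (1, 1, 0, 2, 0, 0); (0, 1, 0, 0, 0, 0))


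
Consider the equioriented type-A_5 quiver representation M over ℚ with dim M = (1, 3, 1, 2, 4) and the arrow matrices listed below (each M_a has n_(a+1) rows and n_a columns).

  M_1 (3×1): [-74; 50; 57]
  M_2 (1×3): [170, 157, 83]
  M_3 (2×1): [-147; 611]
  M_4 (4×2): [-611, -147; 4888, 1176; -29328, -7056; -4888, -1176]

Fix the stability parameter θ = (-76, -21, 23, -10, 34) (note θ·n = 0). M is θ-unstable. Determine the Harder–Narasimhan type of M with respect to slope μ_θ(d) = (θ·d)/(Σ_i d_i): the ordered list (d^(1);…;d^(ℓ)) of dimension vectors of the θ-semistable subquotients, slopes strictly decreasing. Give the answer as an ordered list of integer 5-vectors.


Barcode: M ≅ I[1,4], I[2,2]^2, I[4,5], I[5,5]^3. HN layers by μ_θ (5 steps, strictly decreasing):
  μ^(1)=34; μ^(2)=13/2; μ^(3)=-10; μ^(4)=-21; μ^(5)=-76

((0, 0, 0, 0, 4); (0, 0, 1, 1, 0); (0, 0, 0, 1, 0); (0, 3, 0, 0, 0); (1, 0, 0, 0, 0))


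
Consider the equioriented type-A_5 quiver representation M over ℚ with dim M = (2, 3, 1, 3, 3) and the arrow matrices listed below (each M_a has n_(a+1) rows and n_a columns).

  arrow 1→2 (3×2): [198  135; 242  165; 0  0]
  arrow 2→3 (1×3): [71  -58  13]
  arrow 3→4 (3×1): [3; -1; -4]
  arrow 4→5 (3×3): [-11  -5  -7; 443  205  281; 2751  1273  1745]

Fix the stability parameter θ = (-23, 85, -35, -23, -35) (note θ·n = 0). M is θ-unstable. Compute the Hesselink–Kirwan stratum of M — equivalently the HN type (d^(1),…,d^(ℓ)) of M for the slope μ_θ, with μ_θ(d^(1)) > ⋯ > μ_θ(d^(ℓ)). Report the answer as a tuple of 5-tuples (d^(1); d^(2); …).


Interval decomposition of M: I[1,1], I[1,4], I[2,2]^2, I[4,5]^2, I[5,5].
HN type (ℓ=5): μ^(1)=85; μ^(2)=9; μ^(3)=-23; μ^(4)=-29; μ^(5)=-35

((0, 2, 0, 0, 0); (0, 1, 1, 1, 0); (2, 0, 0, 0, 0); (0, 0, 0, 2, 2); (0, 0, 0, 0, 1))


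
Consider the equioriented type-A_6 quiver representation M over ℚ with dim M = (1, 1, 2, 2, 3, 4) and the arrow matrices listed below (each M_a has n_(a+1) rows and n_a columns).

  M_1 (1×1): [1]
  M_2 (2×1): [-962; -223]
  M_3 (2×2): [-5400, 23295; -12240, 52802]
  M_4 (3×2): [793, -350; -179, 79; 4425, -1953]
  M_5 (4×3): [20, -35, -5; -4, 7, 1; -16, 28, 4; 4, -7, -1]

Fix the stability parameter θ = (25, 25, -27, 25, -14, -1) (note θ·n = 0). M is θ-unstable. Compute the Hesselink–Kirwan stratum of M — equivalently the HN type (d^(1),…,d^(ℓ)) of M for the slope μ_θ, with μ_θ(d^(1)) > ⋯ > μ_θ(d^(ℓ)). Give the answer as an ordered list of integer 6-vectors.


Barcode: M ≅ I[1,5], I[3,3], I[4,5], I[5,6], I[6,6]^3. HN layers by μ_θ (5 steps, strictly decreasing):
  μ^(1)=34/5; μ^(2)=11/2; μ^(3)=-1; μ^(4)=-14; μ^(5)=-27

((1, 1, 1, 1, 1, 0); (0, 0, 0, 1, 1, 0); (0, 0, 0, 0, 0, 4); (0, 0, 0, 0, 1, 0); (0, 0, 1, 0, 0, 0))


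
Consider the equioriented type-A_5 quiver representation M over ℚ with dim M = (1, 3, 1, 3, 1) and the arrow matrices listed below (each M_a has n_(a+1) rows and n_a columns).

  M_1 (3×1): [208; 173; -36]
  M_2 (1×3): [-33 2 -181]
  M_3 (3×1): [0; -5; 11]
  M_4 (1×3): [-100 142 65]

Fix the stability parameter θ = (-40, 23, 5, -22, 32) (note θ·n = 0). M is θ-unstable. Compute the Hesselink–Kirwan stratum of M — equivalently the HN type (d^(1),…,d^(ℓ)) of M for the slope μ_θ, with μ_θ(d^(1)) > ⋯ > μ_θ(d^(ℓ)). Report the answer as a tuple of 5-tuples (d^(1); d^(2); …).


Interval decomposition of M: I[1,5], I[2,2]^2, I[4,4]^2.
HN type (ℓ=5): μ^(1)=32; μ^(2)=23; μ^(3)=2; μ^(4)=-22; μ^(5)=-40

((0, 0, 0, 0, 1); (0, 2, 0, 0, 0); (0, 1, 1, 1, 0); (0, 0, 0, 2, 0); (1, 0, 0, 0, 0))


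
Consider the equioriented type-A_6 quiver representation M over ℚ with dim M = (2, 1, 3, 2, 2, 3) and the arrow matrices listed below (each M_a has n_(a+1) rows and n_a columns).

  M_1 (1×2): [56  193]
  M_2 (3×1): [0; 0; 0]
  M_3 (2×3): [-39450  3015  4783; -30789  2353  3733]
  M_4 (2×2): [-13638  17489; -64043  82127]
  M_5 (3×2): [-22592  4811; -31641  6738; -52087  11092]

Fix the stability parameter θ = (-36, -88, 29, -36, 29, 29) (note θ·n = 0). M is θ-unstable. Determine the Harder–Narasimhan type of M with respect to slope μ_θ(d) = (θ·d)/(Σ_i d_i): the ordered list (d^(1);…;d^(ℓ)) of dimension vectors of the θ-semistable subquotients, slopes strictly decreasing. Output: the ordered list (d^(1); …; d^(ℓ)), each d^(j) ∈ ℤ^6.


Barcode: M ≅ I[1,1], I[1,2], I[3,3], I[3,6]^2, I[6,6]. HN layers by μ_θ (4 steps, strictly decreasing):
  μ^(1)=29; μ^(2)=-7/2; μ^(3)=-36; μ^(4)=-62

((0, 0, 1, 0, 2, 3); (0, 0, 2, 2, 0, 0); (1, 0, 0, 0, 0, 0); (1, 1, 0, 0, 0, 0))


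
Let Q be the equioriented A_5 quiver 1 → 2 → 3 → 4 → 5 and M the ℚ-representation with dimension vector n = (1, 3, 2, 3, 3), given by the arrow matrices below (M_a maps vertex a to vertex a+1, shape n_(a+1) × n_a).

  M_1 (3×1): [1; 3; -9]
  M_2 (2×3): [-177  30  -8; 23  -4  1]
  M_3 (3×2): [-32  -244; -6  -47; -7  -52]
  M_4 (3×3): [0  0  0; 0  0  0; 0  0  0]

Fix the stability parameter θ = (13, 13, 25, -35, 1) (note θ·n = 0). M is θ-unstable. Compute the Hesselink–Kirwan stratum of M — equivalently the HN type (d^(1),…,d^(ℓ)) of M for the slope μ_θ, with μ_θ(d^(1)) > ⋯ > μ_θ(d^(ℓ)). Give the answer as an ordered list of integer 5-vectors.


Interval decomposition of M: I[1,4], I[2,2], I[2,4], I[4,4], I[5,5]^3.
HN type (ℓ=4): μ^(1)=13; μ^(2)=4; μ^(3)=1; μ^(4)=-35

((0, 1, 0, 0, 0); (1, 1, 1, 1, 0); (0, 1, 1, 1, 3); (0, 0, 0, 1, 0))


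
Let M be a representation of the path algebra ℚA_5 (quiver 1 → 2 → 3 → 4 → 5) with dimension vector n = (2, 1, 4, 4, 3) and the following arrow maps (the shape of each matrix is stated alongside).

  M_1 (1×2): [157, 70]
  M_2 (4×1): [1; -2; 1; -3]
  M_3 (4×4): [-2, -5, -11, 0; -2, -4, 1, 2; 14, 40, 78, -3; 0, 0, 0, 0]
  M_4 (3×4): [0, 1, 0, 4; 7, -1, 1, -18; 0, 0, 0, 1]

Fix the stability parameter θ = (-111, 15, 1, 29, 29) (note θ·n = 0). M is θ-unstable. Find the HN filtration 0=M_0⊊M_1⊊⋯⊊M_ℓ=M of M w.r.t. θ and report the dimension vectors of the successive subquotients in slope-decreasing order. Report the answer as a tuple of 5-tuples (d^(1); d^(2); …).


Via rank(M_{q-1}∘⋯∘M_p): M ≅ I[1,1], I[1,5], I[3,3], I[3,4], I[3,5], I[4,5].
μ_θ-semistable layers: μ^(1)=29; μ^(2)=8; μ^(3)=1; μ^(4)=-111

((0, 0, 0, 4, 3); (0, 1, 1, 0, 0); (0, 0, 3, 0, 0); (2, 0, 0, 0, 0))


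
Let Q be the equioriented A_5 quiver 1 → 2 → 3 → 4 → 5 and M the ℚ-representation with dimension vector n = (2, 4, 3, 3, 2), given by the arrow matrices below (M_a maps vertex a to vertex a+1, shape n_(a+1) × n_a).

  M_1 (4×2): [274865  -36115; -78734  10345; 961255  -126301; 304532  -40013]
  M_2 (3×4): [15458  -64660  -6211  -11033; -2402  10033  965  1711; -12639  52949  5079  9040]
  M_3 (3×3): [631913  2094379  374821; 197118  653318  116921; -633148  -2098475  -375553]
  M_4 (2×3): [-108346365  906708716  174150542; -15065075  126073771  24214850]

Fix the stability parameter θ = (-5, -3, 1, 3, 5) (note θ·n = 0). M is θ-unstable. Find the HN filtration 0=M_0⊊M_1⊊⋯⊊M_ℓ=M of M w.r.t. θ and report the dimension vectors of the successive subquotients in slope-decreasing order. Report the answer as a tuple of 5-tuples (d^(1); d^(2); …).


Interval decomposition of M: I[1,4], I[1,5], I[2,2], I[2,5].
HN type (ℓ=5): μ^(1)=5; μ^(2)=3; μ^(3)=1; μ^(4)=-3; μ^(5)=-5

((0, 0, 0, 0, 2); (0, 0, 0, 3, 0); (0, 0, 3, 0, 0); (0, 4, 0, 0, 0); (2, 0, 0, 0, 0))


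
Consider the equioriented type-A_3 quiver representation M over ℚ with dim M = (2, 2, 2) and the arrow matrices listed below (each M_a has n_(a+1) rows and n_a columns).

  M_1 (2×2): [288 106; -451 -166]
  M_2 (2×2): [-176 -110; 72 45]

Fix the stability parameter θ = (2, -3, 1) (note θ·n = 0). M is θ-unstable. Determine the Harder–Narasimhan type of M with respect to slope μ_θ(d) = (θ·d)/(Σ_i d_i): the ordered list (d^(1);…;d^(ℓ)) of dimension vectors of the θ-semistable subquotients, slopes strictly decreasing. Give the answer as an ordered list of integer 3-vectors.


Via rank(M_{q-1}∘⋯∘M_p): M ≅ I[1,2], I[1,3], I[3,3].
μ_θ-semistable layers: μ^(1)=1; μ^(2)=-1/2

((0, 0, 2); (2, 2, 0))


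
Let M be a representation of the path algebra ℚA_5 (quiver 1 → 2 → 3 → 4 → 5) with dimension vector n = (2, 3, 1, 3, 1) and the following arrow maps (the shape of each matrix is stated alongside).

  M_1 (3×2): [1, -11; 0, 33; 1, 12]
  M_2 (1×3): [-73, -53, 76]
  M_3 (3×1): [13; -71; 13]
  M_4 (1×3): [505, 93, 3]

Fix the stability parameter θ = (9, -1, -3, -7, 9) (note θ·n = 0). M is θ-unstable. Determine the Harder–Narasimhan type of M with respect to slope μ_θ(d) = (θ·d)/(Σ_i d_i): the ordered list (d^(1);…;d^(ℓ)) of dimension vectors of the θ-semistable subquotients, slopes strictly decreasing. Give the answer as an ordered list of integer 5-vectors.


Via rank(M_{q-1}∘⋯∘M_p): M ≅ I[1,2], I[1,5], I[2,2], I[4,4]^2.
μ_θ-semistable layers: μ^(1)=9; μ^(2)=4; μ^(3)=-1/2; μ^(4)=-1; μ^(5)=-7

((0, 0, 0, 0, 1); (1, 1, 0, 0, 0); (1, 1, 1, 1, 0); (0, 1, 0, 0, 0); (0, 0, 0, 2, 0))


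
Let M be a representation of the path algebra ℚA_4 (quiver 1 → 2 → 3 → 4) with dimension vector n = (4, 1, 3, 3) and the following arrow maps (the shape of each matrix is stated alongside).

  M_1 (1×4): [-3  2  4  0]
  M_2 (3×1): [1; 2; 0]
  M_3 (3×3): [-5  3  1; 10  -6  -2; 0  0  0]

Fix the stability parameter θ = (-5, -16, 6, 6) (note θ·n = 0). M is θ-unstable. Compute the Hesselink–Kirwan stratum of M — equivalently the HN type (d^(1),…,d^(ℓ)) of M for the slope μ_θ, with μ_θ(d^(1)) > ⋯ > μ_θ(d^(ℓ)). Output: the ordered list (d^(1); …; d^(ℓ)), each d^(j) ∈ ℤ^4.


Barcode: M ≅ I[1,1]^3, I[1,4], I[3,3]^2, I[4,4]^2. HN layers by μ_θ (3 steps, strictly decreasing):
  μ^(1)=6; μ^(2)=-5; μ^(3)=-21/2

((0, 0, 3, 3); (3, 0, 0, 0); (1, 1, 0, 0))


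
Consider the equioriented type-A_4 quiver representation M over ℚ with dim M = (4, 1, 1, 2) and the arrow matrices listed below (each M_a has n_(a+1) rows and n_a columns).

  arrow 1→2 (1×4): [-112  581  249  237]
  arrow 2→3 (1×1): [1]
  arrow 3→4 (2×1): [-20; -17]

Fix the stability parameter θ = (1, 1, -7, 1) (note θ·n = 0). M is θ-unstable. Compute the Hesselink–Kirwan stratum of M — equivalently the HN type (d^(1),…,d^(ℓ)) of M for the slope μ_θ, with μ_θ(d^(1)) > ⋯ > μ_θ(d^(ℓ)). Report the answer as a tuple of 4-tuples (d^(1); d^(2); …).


Via rank(M_{q-1}∘⋯∘M_p): M ≅ I[1,1]^3, I[1,4], I[4,4].
μ_θ-semistable layers: μ^(1)=1; μ^(2)=-5/3

((3, 0, 0, 2); (1, 1, 1, 0))


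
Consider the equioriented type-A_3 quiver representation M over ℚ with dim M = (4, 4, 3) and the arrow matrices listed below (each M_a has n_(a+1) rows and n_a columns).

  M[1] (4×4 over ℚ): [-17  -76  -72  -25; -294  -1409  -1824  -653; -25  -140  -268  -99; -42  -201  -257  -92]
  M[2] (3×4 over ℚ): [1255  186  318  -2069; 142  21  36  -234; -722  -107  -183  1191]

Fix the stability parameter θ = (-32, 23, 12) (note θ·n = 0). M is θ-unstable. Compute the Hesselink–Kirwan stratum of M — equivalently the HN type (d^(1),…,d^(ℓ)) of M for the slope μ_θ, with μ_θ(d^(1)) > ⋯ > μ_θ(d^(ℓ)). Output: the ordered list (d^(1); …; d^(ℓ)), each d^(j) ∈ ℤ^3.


Barcode: M ≅ I[1,2], I[1,3]^3. HN layers by μ_θ (3 steps, strictly decreasing):
  μ^(1)=23; μ^(2)=35/2; μ^(3)=-32

((0, 1, 0); (0, 3, 3); (4, 0, 0))


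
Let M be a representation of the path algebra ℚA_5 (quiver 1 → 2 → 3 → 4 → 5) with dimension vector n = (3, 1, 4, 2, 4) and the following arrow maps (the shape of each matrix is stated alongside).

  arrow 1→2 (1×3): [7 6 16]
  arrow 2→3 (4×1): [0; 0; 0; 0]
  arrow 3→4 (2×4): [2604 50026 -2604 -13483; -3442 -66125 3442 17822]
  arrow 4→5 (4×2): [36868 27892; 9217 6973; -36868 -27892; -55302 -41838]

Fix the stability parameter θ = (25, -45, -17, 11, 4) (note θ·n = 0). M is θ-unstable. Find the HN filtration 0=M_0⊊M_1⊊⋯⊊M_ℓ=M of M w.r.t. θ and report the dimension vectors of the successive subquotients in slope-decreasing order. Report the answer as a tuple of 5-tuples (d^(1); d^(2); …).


Via rank(M_{q-1}∘⋯∘M_p): M ≅ I[1,1]^2, I[1,2], I[3,3]^2, I[3,4], I[3,5], I[5,5]^3.
μ_θ-semistable layers: μ^(1)=25; μ^(2)=11; μ^(3)=15/2; μ^(4)=4; μ^(5)=-10; μ^(6)=-17

((2, 0, 0, 0, 0); (0, 0, 0, 1, 0); (0, 0, 0, 1, 1); (0, 0, 0, 0, 3); (1, 1, 0, 0, 0); (0, 0, 4, 0, 0))


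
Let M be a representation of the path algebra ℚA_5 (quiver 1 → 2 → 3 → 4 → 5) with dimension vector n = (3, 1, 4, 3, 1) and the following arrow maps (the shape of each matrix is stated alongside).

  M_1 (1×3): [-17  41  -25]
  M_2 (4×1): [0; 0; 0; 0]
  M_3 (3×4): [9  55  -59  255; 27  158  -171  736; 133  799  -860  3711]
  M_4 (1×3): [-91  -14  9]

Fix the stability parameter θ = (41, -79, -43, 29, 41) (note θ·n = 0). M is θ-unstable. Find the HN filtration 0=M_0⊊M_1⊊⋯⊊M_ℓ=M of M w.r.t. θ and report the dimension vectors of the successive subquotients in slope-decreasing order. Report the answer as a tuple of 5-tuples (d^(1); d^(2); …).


Via rank(M_{q-1}∘⋯∘M_p): M ≅ I[1,1]^2, I[1,2], I[3,3], I[3,4]^2, I[3,5].
μ_θ-semistable layers: μ^(1)=41; μ^(2)=29; μ^(3)=-19; μ^(4)=-43

((2, 0, 0, 0, 1); (0, 0, 0, 3, 0); (1, 1, 0, 0, 0); (0, 0, 4, 0, 0))


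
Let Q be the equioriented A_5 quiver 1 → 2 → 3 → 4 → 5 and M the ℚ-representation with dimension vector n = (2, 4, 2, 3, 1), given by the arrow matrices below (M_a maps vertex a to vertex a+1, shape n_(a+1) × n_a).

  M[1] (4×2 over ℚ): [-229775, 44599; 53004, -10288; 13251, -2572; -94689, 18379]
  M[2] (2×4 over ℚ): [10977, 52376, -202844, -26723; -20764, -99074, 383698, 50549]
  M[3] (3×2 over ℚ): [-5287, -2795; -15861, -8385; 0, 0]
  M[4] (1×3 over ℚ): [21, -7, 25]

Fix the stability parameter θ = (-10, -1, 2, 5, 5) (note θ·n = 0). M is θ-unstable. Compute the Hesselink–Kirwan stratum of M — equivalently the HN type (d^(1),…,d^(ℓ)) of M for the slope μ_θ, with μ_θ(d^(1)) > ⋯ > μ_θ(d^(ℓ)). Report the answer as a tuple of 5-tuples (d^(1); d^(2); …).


Via rank(M_{q-1}∘⋯∘M_p): M ≅ I[1,3], I[1,4], I[2,2]^2, I[4,4], I[4,5].
μ_θ-semistable layers: μ^(1)=5; μ^(2)=2; μ^(3)=-1; μ^(4)=-10

((0, 0, 0, 3, 1); (0, 0, 2, 0, 0); (0, 4, 0, 0, 0); (2, 0, 0, 0, 0))


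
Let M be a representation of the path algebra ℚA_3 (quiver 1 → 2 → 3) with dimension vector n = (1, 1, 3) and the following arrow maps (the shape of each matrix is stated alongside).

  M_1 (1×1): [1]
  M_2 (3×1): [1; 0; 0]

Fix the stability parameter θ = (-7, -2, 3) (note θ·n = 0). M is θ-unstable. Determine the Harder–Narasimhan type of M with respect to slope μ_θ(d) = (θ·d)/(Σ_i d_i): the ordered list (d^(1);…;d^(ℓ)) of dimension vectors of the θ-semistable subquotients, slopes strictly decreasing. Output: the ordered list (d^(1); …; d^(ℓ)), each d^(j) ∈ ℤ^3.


Barcode: M ≅ I[1,3], I[3,3]^2. HN layers by μ_θ (3 steps, strictly decreasing):
  μ^(1)=3; μ^(2)=-2; μ^(3)=-7

((0, 0, 3); (0, 1, 0); (1, 0, 0))


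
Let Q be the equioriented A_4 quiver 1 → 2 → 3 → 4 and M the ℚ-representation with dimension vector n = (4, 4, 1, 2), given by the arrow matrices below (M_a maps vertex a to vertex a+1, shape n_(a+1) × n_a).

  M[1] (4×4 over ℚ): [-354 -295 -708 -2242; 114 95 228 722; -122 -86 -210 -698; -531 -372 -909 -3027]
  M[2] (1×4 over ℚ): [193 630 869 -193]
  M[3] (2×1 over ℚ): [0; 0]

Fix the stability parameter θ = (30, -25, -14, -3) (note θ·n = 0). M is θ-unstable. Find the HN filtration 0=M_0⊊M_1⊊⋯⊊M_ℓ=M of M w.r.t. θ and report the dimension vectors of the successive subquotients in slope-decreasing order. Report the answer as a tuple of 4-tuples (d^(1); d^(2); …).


Barcode: M ≅ I[1,1]^2, I[1,2], I[1,3], I[2,2]^2, I[4,4]^2. HN layers by μ_θ (4 steps, strictly decreasing):
  μ^(1)=30; μ^(2)=5/2; μ^(3)=-3; μ^(4)=-25

((2, 0, 0, 0); (1, 1, 0, 0); (1, 1, 1, 2); (0, 2, 0, 0))


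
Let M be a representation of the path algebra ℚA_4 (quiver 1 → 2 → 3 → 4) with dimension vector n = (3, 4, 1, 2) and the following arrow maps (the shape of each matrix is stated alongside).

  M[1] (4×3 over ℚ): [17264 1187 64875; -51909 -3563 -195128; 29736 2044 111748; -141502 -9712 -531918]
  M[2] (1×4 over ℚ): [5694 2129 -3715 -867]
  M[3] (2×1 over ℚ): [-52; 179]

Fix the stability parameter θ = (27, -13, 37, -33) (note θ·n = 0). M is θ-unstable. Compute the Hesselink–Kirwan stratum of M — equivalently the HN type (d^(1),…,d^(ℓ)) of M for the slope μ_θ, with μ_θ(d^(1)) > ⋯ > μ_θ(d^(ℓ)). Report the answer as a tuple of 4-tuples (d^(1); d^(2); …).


Interval decomposition of M: I[1,1], I[1,2], I[1,4], I[2,2]^2, I[4,4].
HN type (ℓ=5): μ^(1)=27; μ^(2)=7; μ^(3)=9/2; μ^(4)=-13; μ^(5)=-33

((1, 0, 0, 0); (1, 1, 0, 0); (1, 1, 1, 1); (0, 2, 0, 0); (0, 0, 0, 1))


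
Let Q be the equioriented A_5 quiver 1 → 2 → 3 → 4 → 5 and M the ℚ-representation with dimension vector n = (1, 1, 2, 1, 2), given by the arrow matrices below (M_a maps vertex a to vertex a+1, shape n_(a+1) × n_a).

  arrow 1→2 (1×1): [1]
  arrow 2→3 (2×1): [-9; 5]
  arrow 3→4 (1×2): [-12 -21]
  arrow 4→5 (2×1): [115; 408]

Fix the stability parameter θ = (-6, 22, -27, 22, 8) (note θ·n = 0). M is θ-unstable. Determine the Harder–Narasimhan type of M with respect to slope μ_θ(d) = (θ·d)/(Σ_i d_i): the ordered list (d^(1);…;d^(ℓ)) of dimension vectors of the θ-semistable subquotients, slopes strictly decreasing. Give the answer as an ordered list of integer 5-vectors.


Interval decomposition of M: I[1,5], I[3,3], I[5,5].
HN type (ℓ=5): μ^(1)=15; μ^(2)=8; μ^(3)=-5/2; μ^(4)=-6; μ^(5)=-27

((0, 0, 0, 1, 1); (0, 0, 0, 0, 1); (0, 1, 1, 0, 0); (1, 0, 0, 0, 0); (0, 0, 1, 0, 0))


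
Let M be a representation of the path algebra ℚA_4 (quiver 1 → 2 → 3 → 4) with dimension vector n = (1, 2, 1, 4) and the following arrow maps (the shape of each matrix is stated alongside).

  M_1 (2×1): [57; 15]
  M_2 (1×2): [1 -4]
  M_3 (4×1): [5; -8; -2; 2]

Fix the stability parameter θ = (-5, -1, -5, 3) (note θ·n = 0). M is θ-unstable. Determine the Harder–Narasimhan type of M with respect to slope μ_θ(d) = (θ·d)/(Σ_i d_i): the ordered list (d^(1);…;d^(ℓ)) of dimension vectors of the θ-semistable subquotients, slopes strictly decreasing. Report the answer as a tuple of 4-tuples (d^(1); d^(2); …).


Interval decomposition of M: I[1,4], I[2,2], I[4,4]^3.
HN type (ℓ=4): μ^(1)=3; μ^(2)=-1; μ^(3)=-3; μ^(4)=-5

((0, 0, 0, 4); (0, 1, 0, 0); (0, 1, 1, 0); (1, 0, 0, 0))


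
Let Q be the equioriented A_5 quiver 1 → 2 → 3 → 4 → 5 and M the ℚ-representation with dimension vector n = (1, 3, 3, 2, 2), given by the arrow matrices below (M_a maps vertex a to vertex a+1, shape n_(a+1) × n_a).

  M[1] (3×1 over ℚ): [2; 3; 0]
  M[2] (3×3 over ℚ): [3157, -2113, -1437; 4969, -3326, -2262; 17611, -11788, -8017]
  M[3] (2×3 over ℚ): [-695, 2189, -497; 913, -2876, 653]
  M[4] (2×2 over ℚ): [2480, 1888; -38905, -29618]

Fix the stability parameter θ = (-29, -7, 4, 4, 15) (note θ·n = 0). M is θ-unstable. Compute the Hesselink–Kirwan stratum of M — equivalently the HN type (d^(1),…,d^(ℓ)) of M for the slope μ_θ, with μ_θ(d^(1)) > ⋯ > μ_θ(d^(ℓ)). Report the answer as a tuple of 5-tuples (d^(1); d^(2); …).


Barcode: M ≅ I[1,5], I[2,3], I[2,4], I[5,5]. HN layers by μ_θ (4 steps, strictly decreasing):
  μ^(1)=15; μ^(2)=4; μ^(3)=-7; μ^(4)=-29

((0, 0, 0, 0, 2); (0, 0, 3, 2, 0); (0, 3, 0, 0, 0); (1, 0, 0, 0, 0))


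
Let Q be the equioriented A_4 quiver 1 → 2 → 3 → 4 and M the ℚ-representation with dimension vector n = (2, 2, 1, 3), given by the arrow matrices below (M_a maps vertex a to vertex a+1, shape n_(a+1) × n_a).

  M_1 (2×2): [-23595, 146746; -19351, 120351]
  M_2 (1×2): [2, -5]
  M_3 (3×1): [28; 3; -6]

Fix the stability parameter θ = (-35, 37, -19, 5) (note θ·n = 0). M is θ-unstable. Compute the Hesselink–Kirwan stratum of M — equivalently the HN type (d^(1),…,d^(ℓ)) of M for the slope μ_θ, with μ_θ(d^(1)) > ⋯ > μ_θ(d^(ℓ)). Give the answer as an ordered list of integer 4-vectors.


Barcode: M ≅ I[1,2], I[1,4], I[4,4]^2. HN layers by μ_θ (4 steps, strictly decreasing):
  μ^(1)=37; μ^(2)=23/3; μ^(3)=5; μ^(4)=-35

((0, 1, 0, 0); (0, 1, 1, 1); (0, 0, 0, 2); (2, 0, 0, 0))


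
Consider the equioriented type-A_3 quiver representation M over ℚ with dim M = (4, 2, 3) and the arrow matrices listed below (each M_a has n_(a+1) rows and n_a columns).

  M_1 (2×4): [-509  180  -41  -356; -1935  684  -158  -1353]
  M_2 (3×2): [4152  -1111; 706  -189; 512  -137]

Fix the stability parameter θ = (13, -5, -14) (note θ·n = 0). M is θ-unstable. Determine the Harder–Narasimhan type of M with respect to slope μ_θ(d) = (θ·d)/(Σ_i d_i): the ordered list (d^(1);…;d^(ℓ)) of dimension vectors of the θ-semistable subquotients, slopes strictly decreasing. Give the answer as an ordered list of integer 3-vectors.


Barcode: M ≅ I[1,1]^2, I[1,3]^2, I[3,3]. HN layers by μ_θ (3 steps, strictly decreasing):
  μ^(1)=13; μ^(2)=-2; μ^(3)=-14

((2, 0, 0); (2, 2, 2); (0, 0, 1))


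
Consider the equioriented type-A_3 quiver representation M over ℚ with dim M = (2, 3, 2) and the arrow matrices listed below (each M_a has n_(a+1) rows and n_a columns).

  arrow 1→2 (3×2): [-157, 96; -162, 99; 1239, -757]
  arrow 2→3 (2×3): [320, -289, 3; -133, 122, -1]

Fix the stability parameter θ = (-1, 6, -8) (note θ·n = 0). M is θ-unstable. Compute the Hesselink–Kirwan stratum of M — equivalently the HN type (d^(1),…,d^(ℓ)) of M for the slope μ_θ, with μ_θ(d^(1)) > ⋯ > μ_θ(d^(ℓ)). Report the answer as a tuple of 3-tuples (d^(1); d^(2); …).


Via rank(M_{q-1}∘⋯∘M_p): M ≅ I[1,3]^2, I[2,2].
μ_θ-semistable layers: μ^(1)=6; μ^(2)=-1

((0, 1, 0); (2, 2, 2))


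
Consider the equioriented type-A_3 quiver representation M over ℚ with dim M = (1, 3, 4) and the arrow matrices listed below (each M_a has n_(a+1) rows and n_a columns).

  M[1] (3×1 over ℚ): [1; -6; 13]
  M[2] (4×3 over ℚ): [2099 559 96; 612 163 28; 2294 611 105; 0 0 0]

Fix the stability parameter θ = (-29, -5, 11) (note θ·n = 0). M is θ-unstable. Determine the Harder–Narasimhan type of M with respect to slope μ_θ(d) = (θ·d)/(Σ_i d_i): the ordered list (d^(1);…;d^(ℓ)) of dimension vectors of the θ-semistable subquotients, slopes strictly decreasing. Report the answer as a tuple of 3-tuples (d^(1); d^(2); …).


Barcode: M ≅ I[1,3], I[2,3]^2, I[3,3]. HN layers by μ_θ (3 steps, strictly decreasing):
  μ^(1)=11; μ^(2)=-5; μ^(3)=-29

((0, 0, 4); (0, 3, 0); (1, 0, 0))


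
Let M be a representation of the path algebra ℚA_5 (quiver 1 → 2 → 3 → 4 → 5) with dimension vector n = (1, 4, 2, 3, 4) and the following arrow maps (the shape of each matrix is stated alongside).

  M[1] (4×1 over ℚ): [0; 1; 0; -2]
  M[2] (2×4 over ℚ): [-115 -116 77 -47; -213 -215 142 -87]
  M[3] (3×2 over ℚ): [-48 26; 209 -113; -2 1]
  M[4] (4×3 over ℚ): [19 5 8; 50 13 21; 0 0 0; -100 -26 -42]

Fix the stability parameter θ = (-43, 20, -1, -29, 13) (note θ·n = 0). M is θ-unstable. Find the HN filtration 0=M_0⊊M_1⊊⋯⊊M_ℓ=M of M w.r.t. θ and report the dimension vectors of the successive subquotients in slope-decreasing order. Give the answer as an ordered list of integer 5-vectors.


Via rank(M_{q-1}∘⋯∘M_p): M ≅ I[1,5], I[2,2]^2, I[2,5], I[4,4], I[5,5]^2.
μ_θ-semistable layers: μ^(1)=20; μ^(2)=13; μ^(3)=-10/3; μ^(4)=-29; μ^(5)=-43

((0, 2, 0, 0, 0); (0, 0, 0, 0, 4); (0, 2, 2, 2, 0); (0, 0, 0, 1, 0); (1, 0, 0, 0, 0))


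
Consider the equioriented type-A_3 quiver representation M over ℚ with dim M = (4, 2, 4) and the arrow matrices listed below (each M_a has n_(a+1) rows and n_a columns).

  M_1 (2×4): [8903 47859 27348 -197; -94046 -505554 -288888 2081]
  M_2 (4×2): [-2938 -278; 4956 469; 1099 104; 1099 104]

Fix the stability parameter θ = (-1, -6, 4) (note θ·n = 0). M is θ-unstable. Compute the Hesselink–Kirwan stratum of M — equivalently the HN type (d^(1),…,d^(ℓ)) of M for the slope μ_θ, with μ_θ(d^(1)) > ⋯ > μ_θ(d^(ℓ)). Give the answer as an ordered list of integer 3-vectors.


Via rank(M_{q-1}∘⋯∘M_p): M ≅ I[1,1]^2, I[1,3]^2, I[3,3]^2.
μ_θ-semistable layers: μ^(1)=4; μ^(2)=-1; μ^(3)=-7/2

((0, 0, 4); (2, 0, 0); (2, 2, 0))


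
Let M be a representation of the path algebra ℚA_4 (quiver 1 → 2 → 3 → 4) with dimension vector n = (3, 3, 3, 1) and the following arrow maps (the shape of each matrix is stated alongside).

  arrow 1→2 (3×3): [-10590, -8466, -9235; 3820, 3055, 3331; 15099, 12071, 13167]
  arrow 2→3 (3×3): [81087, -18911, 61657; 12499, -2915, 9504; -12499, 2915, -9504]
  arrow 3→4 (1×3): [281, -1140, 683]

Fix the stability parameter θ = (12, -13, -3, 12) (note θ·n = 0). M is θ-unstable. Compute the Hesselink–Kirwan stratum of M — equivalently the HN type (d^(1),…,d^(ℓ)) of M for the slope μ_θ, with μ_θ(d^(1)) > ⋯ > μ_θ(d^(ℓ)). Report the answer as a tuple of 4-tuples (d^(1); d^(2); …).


Interval decomposition of M: I[1,2], I[1,3], I[1,4], I[3,3].
HN type (ℓ=4): μ^(1)=12; μ^(2)=-1/2; μ^(3)=-4/3; μ^(4)=-3

((0, 0, 0, 1); (1, 1, 0, 0); (2, 2, 2, 0); (0, 0, 1, 0))


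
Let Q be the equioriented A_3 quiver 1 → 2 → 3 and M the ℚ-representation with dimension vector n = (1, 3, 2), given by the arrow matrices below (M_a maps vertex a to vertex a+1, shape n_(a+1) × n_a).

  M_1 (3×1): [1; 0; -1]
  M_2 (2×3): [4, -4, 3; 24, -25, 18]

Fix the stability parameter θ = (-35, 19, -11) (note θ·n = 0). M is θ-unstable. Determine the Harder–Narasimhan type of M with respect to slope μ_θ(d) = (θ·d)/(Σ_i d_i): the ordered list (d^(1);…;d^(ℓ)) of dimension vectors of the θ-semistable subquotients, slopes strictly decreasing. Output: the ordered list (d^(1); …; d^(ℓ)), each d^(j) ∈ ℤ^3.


Barcode: M ≅ I[1,3], I[2,2], I[2,3]. HN layers by μ_θ (3 steps, strictly decreasing):
  μ^(1)=19; μ^(2)=4; μ^(3)=-35

((0, 1, 0); (0, 2, 2); (1, 0, 0))


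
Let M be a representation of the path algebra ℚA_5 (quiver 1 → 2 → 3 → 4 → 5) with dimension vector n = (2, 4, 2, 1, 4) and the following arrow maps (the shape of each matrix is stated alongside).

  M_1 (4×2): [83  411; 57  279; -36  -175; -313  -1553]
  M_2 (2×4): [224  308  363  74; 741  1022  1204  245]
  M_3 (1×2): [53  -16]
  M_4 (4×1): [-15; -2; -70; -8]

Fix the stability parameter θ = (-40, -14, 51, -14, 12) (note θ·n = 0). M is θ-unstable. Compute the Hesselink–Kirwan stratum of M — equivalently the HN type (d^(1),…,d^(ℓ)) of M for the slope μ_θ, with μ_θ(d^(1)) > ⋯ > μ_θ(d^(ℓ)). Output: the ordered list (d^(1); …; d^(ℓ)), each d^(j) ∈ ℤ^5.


Barcode: M ≅ I[1,2], I[1,5], I[2,2], I[2,3], I[5,5]^3. HN layers by μ_θ (5 steps, strictly decreasing):
  μ^(1)=51; μ^(2)=49/3; μ^(3)=12; μ^(4)=-14; μ^(5)=-40

((0, 0, 1, 0, 0); (0, 0, 1, 1, 1); (0, 0, 0, 0, 3); (0, 4, 0, 0, 0); (2, 0, 0, 0, 0))


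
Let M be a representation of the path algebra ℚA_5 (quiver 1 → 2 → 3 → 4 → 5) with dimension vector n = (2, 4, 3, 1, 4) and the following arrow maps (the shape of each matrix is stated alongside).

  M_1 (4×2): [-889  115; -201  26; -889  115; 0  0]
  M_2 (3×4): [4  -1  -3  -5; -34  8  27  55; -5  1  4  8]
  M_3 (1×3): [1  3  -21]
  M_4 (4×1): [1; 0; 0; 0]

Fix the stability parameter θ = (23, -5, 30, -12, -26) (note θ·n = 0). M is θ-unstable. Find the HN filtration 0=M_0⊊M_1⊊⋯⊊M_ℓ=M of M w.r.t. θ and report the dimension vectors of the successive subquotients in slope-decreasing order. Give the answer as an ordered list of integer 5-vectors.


Via rank(M_{q-1}∘⋯∘M_p): M ≅ I[1,3], I[1,5], I[2,2], I[2,3], I[5,5]^3.
μ_θ-semistable layers: μ^(1)=30; μ^(2)=9; μ^(3)=2; μ^(4)=-5; μ^(5)=-26

((0, 0, 2, 0, 0); (1, 1, 0, 0, 0); (1, 1, 1, 1, 1); (0, 2, 0, 0, 0); (0, 0, 0, 0, 3))


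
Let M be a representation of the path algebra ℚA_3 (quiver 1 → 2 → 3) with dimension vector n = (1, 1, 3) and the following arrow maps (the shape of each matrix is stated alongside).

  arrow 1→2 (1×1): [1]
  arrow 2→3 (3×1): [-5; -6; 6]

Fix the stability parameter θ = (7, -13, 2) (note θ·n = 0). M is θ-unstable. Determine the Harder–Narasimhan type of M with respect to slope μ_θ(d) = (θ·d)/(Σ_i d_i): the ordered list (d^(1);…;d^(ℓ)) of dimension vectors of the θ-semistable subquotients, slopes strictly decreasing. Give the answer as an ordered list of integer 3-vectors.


Interval decomposition of M: I[1,3], I[3,3]^2.
HN type (ℓ=2): μ^(1)=2; μ^(2)=-3

((0, 0, 3); (1, 1, 0))


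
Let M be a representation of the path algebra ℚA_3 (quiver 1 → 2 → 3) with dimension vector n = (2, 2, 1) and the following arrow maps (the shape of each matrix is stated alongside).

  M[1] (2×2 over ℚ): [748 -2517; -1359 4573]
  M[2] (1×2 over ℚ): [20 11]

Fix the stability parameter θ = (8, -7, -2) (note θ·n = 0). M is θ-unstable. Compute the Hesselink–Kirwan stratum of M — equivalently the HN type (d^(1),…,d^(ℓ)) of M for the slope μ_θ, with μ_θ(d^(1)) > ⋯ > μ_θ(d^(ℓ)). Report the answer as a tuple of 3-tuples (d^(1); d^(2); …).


Interval decomposition of M: I[1,2], I[1,3].
HN type (ℓ=2): μ^(1)=1/2; μ^(2)=-1/3

((1, 1, 0); (1, 1, 1))


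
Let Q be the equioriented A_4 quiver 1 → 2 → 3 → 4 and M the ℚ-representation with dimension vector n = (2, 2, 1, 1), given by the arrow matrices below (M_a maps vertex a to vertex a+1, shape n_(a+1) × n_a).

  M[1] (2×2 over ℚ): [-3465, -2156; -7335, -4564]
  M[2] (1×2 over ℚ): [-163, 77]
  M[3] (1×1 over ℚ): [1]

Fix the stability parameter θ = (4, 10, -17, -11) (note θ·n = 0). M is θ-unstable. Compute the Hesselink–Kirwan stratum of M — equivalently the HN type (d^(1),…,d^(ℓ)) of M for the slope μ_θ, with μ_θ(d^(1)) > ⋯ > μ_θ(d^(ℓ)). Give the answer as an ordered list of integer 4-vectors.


Barcode: M ≅ I[1,1], I[1,2], I[2,4]. HN layers by μ_θ (3 steps, strictly decreasing):
  μ^(1)=10; μ^(2)=4; μ^(3)=-6

((0, 1, 0, 0); (2, 0, 0, 0); (0, 1, 1, 1))


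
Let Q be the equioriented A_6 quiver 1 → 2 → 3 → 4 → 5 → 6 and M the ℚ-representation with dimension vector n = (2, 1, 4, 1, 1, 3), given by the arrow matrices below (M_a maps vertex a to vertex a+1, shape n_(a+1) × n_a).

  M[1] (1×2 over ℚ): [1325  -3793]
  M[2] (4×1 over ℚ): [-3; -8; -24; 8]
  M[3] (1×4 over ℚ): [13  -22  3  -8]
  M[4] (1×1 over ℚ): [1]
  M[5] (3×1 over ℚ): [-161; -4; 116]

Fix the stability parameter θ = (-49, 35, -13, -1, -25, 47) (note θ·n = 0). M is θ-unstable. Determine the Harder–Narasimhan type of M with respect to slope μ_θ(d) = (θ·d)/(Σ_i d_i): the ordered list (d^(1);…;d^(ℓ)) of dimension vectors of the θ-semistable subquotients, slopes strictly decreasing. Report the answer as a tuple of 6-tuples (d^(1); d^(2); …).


Via rank(M_{q-1}∘⋯∘M_p): M ≅ I[1,1], I[1,6], I[3,3]^3, I[6,6]^2.
μ_θ-semistable layers: μ^(1)=47; μ^(2)=-1; μ^(3)=-13; μ^(4)=-49

((0, 0, 0, 0, 0, 3); (0, 1, 1, 1, 1, 0); (0, 0, 3, 0, 0, 0); (2, 0, 0, 0, 0, 0))


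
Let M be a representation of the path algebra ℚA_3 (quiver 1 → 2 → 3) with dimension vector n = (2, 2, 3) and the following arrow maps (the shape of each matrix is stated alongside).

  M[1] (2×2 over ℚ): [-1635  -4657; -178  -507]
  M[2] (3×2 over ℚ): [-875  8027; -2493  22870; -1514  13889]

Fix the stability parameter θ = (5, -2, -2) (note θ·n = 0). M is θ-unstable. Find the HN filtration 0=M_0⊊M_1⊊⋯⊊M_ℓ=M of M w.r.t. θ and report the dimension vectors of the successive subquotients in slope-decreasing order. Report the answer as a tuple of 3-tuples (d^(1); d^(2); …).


Barcode: M ≅ I[1,3]^2, I[3,3]. HN layers by μ_θ (2 steps, strictly decreasing):
  μ^(1)=1/3; μ^(2)=-2

((2, 2, 2); (0, 0, 1))


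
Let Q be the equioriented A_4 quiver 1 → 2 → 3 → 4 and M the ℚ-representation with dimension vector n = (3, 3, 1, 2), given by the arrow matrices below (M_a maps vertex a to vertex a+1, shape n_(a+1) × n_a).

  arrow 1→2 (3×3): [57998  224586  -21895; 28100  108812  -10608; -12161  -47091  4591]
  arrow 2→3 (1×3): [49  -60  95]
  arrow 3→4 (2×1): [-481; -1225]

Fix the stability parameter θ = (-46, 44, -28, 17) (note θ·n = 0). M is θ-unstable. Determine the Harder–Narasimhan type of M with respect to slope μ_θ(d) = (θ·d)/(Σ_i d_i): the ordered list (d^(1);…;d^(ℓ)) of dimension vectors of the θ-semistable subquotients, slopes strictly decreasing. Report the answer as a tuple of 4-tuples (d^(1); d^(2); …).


Interval decomposition of M: I[1,1], I[1,2], I[1,4], I[2,2], I[4,4].
HN type (ℓ=4): μ^(1)=44; μ^(2)=17; μ^(3)=8; μ^(4)=-46

((0, 2, 0, 0); (0, 0, 0, 2); (0, 1, 1, 0); (3, 0, 0, 0))
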